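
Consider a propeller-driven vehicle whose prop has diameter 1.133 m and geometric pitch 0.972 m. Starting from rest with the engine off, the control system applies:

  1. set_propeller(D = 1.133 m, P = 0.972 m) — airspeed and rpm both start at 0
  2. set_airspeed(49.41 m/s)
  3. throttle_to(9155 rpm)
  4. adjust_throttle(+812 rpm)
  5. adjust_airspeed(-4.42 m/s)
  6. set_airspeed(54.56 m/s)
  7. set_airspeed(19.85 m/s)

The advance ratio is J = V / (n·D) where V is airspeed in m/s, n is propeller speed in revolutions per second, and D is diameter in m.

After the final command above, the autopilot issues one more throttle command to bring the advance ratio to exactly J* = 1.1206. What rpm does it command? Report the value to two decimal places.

rpm = 938.06

set_propeller: D = 1.133 m, P = 0.972 m (p = P/D = 0.857899); state ← (V=0, rpm=0)
set_airspeed(49.41): V ← 49.41 m/s
throttle_to(9155): rpm ← 9155
adjust_throttle(+812): rpm ← 9155 +812 = 9967
adjust_airspeed(-4.42): V ← 49.41 -4.42 = 44.99 m/s
set_airspeed(54.56): V ← 54.56 m/s
set_airspeed(19.85): V ← 19.85 m/s
final state: V = 19.85 m/s, rpm = 9967 → n = rpm/60 = 166.116667 rev/s
target J* = 1.1206; solve J* = V/(n·D) for n: n = V/(J*·D) = 19.85/(1.1206 × 1.133) = 15.634356 rev/s
rpm = 60·n = 938.061330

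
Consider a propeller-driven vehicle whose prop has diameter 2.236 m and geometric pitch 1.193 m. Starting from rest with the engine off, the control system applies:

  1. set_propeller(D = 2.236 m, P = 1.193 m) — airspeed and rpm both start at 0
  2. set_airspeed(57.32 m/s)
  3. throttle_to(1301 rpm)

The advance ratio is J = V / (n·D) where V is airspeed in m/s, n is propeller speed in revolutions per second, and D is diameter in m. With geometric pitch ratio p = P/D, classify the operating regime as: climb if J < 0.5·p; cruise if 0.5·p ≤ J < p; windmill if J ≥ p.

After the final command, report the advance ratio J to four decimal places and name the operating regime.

set_propeller: D = 2.236 m, P = 1.193 m (p = P/D = 0.533542); state ← (V=0, rpm=0)
set_airspeed(57.32): V ← 57.32 m/s
throttle_to(1301): rpm ← 1301
final state: V = 57.32 m/s, rpm = 1301 → n = rpm/60 = 21.683333 rev/s
J = V / (n·D) = 57.32 / (21.683333 × 2.236) = 1.182247
regime bands: climb J<0.2668 | cruise [0.2668, 0.5335) | windmill J≥0.5335
J = 1.1822 → windmill

J = 1.1822, regime = windmill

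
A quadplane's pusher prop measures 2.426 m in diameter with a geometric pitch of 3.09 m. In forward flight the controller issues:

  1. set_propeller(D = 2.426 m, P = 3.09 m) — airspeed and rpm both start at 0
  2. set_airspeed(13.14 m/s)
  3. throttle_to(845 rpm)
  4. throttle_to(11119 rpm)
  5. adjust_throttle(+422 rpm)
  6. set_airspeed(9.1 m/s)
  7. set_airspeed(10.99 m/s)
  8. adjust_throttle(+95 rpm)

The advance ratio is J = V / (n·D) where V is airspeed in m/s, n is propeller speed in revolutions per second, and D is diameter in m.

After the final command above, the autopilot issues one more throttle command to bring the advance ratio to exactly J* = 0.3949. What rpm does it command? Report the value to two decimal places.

rpm = 688.29

set_propeller: D = 2.426 m, P = 3.09 m (p = P/D = 1.273702); state ← (V=0, rpm=0)
set_airspeed(13.14): V ← 13.14 m/s
throttle_to(845): rpm ← 845
throttle_to(11119): rpm ← 11119
adjust_throttle(+422): rpm ← 11119 +422 = 11541
set_airspeed(9.1): V ← 9.1 m/s
set_airspeed(10.99): V ← 10.99 m/s
adjust_throttle(+95): rpm ← 11541 +95 = 11636
final state: V = 10.99 m/s, rpm = 11636 → n = rpm/60 = 193.933333 rev/s
target J* = 0.3949; solve J* = V/(n·D) for n: n = V/(J*·D) = 10.99/(0.3949 × 2.426) = 11.471488 rev/s
rpm = 60·n = 688.289291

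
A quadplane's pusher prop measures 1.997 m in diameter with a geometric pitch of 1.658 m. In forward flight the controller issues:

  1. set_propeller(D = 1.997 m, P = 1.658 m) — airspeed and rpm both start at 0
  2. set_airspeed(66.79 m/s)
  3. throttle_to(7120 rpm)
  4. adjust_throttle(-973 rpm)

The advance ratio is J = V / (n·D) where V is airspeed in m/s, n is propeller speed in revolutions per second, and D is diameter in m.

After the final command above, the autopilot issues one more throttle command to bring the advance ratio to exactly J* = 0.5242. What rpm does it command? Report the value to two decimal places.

set_propeller: D = 1.997 m, P = 1.658 m (p = P/D = 0.830245); state ← (V=0, rpm=0)
set_airspeed(66.79): V ← 66.79 m/s
throttle_to(7120): rpm ← 7120
adjust_throttle(-973): rpm ← 7120 -973 = 6147
final state: V = 66.79 m/s, rpm = 6147 → n = rpm/60 = 102.450000 rev/s
target J* = 0.5242; solve J* = V/(n·D) for n: n = V/(J*·D) = 66.79/(0.5242 × 1.997) = 63.802304 rev/s
rpm = 60·n = 3828.138239

rpm = 3828.14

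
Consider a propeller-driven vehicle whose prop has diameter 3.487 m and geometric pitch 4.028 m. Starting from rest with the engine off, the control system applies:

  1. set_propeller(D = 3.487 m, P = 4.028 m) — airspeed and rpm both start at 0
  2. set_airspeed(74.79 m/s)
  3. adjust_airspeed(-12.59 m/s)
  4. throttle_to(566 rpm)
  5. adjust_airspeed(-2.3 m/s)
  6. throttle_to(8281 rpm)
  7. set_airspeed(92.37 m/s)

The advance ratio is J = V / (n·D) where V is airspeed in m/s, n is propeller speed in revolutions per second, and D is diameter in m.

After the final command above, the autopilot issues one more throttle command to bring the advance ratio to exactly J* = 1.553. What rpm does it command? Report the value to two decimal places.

rpm = 1023.43

set_propeller: D = 3.487 m, P = 4.028 m (p = P/D = 1.155148); state ← (V=0, rpm=0)
set_airspeed(74.79): V ← 74.79 m/s
adjust_airspeed(-12.59): V ← 74.79 -12.59 = 62.2 m/s
throttle_to(566): rpm ← 566
adjust_airspeed(-2.3): V ← 62.2 -2.3 = 59.9 m/s
throttle_to(8281): rpm ← 8281
set_airspeed(92.37): V ← 92.37 m/s
final state: V = 92.37 m/s, rpm = 8281 → n = rpm/60 = 138.016667 rev/s
target J* = 1.553; solve J* = V/(n·D) for n: n = V/(J*·D) = 92.37/(1.553 × 3.487) = 17.057192 rev/s
rpm = 60·n = 1023.431526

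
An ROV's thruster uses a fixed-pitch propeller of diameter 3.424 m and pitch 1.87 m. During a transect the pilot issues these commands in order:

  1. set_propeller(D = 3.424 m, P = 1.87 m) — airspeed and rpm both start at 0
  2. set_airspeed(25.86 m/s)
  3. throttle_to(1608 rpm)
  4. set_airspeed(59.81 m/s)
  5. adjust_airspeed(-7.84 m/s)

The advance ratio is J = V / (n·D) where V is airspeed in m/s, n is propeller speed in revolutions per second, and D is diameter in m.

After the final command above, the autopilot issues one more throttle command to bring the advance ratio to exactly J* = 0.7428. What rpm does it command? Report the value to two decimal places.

set_propeller: D = 3.424 m, P = 1.87 m (p = P/D = 0.546145); state ← (V=0, rpm=0)
set_airspeed(25.86): V ← 25.86 m/s
throttle_to(1608): rpm ← 1608
set_airspeed(59.81): V ← 59.81 m/s
adjust_airspeed(-7.84): V ← 59.81 -7.84 = 51.97 m/s
final state: V = 51.97 m/s, rpm = 1608 → n = rpm/60 = 26.800000 rev/s
target J* = 0.7428; solve J* = V/(n·D) for n: n = V/(J*·D) = 51.97/(0.7428 × 3.424) = 20.433702 rev/s
rpm = 60·n = 1226.022149

rpm = 1226.02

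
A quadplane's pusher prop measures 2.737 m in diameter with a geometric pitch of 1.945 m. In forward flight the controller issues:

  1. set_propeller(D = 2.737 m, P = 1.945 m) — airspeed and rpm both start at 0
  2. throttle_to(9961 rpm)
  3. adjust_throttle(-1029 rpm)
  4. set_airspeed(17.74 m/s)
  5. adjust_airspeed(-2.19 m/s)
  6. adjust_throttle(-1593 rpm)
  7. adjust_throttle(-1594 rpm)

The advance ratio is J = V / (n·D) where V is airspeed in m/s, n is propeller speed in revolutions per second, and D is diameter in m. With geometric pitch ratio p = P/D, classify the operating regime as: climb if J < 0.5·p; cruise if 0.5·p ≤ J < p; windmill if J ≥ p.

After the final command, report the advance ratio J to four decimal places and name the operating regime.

set_propeller: D = 2.737 m, P = 1.945 m (p = P/D = 0.710632); state ← (V=0, rpm=0)
throttle_to(9961): rpm ← 9961
adjust_throttle(-1029): rpm ← 9961 -1029 = 8932
set_airspeed(17.74): V ← 17.74 m/s
adjust_airspeed(-2.19): V ← 17.74 -2.19 = 15.55 m/s
adjust_throttle(-1593): rpm ← 8932 -1593 = 7339
adjust_throttle(-1594): rpm ← 7339 -1594 = 5745
final state: V = 15.55 m/s, rpm = 5745 → n = rpm/60 = 95.750000 rev/s
J = V / (n·D) = 15.55 / (95.750000 × 2.737) = 0.059336
regime bands: climb J<0.3553 | cruise [0.3553, 0.7106) | windmill J≥0.7106
J = 0.0593 → climb

J = 0.0593, regime = climb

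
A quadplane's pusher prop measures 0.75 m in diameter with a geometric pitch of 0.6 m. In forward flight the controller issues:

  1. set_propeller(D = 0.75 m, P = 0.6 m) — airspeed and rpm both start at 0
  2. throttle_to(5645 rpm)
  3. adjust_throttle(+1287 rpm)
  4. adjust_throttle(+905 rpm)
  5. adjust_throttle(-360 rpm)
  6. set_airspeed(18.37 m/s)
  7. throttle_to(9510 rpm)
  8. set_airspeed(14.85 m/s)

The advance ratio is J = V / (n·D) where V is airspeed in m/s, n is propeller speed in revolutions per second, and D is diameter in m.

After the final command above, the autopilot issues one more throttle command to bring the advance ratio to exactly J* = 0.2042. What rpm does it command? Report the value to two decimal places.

rpm = 5817.83

set_propeller: D = 0.75 m, P = 0.6 m (p = P/D = 0.800000); state ← (V=0, rpm=0)
throttle_to(5645): rpm ← 5645
adjust_throttle(+1287): rpm ← 5645 +1287 = 6932
adjust_throttle(+905): rpm ← 6932 +905 = 7837
adjust_throttle(-360): rpm ← 7837 -360 = 7477
set_airspeed(18.37): V ← 18.37 m/s
throttle_to(9510): rpm ← 9510
set_airspeed(14.85): V ← 14.85 m/s
final state: V = 14.85 m/s, rpm = 9510 → n = rpm/60 = 158.500000 rev/s
target J* = 0.2042; solve J* = V/(n·D) for n: n = V/(J*·D) = 14.85/(0.2042 × 0.75) = 96.963761 rev/s
rpm = 60·n = 5817.825661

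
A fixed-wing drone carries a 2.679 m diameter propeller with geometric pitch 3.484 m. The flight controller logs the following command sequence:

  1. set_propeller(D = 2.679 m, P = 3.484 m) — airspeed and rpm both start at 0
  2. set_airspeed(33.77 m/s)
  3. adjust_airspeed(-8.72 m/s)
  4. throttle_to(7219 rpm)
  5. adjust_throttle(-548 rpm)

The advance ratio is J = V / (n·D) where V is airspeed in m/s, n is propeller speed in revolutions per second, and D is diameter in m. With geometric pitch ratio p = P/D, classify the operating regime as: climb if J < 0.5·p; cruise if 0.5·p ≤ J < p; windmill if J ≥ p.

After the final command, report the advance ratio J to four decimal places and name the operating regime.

set_propeller: D = 2.679 m, P = 3.484 m (p = P/D = 1.300485); state ← (V=0, rpm=0)
set_airspeed(33.77): V ← 33.77 m/s
adjust_airspeed(-8.72): V ← 33.77 -8.72 = 25.05 m/s
throttle_to(7219): rpm ← 7219
adjust_throttle(-548): rpm ← 7219 -548 = 6671
final state: V = 25.05 m/s, rpm = 6671 → n = rpm/60 = 111.183333 rev/s
J = V / (n·D) = 25.05 / (111.183333 × 2.679) = 0.084100
regime bands: climb J<0.6502 | cruise [0.6502, 1.3005) | windmill J≥1.3005
J = 0.0841 → climb

J = 0.0841, regime = climb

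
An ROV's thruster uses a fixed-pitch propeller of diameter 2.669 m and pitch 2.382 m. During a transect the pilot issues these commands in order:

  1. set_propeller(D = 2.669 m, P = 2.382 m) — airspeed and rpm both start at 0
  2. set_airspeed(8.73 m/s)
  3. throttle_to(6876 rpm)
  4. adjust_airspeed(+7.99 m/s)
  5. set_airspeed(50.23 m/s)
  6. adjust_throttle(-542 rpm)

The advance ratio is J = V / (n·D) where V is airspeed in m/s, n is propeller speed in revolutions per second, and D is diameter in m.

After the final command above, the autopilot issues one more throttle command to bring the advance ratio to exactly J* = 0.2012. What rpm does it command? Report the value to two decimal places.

set_propeller: D = 2.669 m, P = 2.382 m (p = P/D = 0.892469); state ← (V=0, rpm=0)
set_airspeed(8.73): V ← 8.73 m/s
throttle_to(6876): rpm ← 6876
adjust_airspeed(+7.99): V ← 8.73 +7.99 = 16.72 m/s
set_airspeed(50.23): V ← 50.23 m/s
adjust_throttle(-542): rpm ← 6876 -542 = 6334
final state: V = 50.23 m/s, rpm = 6334 → n = rpm/60 = 105.566667 rev/s
target J* = 0.2012; solve J* = V/(n·D) for n: n = V/(J*·D) = 50.23/(0.2012 × 2.669) = 93.537687 rev/s
rpm = 60·n = 5612.261240

rpm = 5612.26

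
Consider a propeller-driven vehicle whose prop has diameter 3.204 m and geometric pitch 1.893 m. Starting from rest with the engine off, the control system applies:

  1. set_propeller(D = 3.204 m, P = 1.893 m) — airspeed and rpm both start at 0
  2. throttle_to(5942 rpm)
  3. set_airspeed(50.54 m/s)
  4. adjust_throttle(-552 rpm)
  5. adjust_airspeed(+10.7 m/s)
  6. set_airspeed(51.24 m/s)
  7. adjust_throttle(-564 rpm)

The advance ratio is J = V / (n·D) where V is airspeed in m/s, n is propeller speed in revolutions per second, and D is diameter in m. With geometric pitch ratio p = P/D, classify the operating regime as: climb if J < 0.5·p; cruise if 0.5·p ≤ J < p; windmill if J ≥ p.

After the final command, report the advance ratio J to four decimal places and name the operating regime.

set_propeller: D = 3.204 m, P = 1.893 m (p = P/D = 0.590824); state ← (V=0, rpm=0)
throttle_to(5942): rpm ← 5942
set_airspeed(50.54): V ← 50.54 m/s
adjust_throttle(-552): rpm ← 5942 -552 = 5390
adjust_airspeed(+10.7): V ← 50.54 +10.7 = 61.24 m/s
set_airspeed(51.24): V ← 51.24 m/s
adjust_throttle(-564): rpm ← 5390 -564 = 4826
final state: V = 51.24 m/s, rpm = 4826 → n = rpm/60 = 80.433333 rev/s
J = V / (n·D) = 51.24 / (80.433333 × 3.204) = 0.198829
regime bands: climb J<0.2954 | cruise [0.2954, 0.5908) | windmill J≥0.5908
J = 0.1988 → climb

J = 0.1988, regime = climb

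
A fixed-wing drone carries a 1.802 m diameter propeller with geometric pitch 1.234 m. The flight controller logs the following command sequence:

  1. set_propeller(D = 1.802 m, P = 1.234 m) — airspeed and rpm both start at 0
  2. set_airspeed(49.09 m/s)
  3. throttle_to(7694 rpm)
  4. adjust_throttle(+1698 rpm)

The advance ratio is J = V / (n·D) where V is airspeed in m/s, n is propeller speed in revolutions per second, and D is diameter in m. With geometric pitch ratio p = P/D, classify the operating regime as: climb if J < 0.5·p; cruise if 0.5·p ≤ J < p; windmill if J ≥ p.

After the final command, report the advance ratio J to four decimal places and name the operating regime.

set_propeller: D = 1.802 m, P = 1.234 m (p = P/D = 0.684795); state ← (V=0, rpm=0)
set_airspeed(49.09): V ← 49.09 m/s
throttle_to(7694): rpm ← 7694
adjust_throttle(+1698): rpm ← 7694 +1698 = 9392
final state: V = 49.09 m/s, rpm = 9392 → n = rpm/60 = 156.533333 rev/s
J = V / (n·D) = 49.09 / (156.533333 × 1.802) = 0.174033
regime bands: climb J<0.3424 | cruise [0.3424, 0.6848) | windmill J≥0.6848
J = 0.1740 → climb

J = 0.1740, regime = climb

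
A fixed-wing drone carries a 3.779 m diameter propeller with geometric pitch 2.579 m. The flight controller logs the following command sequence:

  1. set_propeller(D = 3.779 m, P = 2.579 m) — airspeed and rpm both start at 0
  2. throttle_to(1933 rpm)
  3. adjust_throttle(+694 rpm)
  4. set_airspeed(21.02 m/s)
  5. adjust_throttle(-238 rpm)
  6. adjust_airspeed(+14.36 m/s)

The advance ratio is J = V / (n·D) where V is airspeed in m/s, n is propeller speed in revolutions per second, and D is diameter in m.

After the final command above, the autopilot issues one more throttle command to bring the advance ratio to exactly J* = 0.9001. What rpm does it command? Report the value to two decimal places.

rpm = 624.08

set_propeller: D = 3.779 m, P = 2.579 m (p = P/D = 0.682456); state ← (V=0, rpm=0)
throttle_to(1933): rpm ← 1933
adjust_throttle(+694): rpm ← 1933 +694 = 2627
set_airspeed(21.02): V ← 21.02 m/s
adjust_throttle(-238): rpm ← 2627 -238 = 2389
adjust_airspeed(+14.36): V ← 21.02 +14.36 = 35.38 m/s
final state: V = 35.38 m/s, rpm = 2389 → n = rpm/60 = 39.816667 rev/s
target J* = 0.9001; solve J* = V/(n·D) for n: n = V/(J*·D) = 35.38/(0.9001 × 3.779) = 10.401361 rev/s
rpm = 60·n = 624.081668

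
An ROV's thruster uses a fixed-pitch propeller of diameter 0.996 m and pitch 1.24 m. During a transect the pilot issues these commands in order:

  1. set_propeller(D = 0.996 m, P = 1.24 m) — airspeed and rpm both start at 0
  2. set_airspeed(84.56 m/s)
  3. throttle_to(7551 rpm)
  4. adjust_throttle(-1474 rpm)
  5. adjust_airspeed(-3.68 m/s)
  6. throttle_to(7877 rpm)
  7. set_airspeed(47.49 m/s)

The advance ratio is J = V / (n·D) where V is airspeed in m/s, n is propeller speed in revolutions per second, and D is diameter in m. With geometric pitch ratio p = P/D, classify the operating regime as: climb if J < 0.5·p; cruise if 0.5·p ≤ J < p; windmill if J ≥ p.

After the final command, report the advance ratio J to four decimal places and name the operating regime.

J = 0.3632, regime = climb

set_propeller: D = 0.996 m, P = 1.24 m (p = P/D = 1.244980); state ← (V=0, rpm=0)
set_airspeed(84.56): V ← 84.56 m/s
throttle_to(7551): rpm ← 7551
adjust_throttle(-1474): rpm ← 7551 -1474 = 6077
adjust_airspeed(-3.68): V ← 84.56 -3.68 = 80.88 m/s
throttle_to(7877): rpm ← 7877
set_airspeed(47.49): V ← 47.49 m/s
final state: V = 47.49 m/s, rpm = 7877 → n = rpm/60 = 131.283333 rev/s
J = V / (n·D) = 47.49 / (131.283333 × 0.996) = 0.363189
regime bands: climb J<0.6225 | cruise [0.6225, 1.2450) | windmill J≥1.2450
J = 0.3632 → climb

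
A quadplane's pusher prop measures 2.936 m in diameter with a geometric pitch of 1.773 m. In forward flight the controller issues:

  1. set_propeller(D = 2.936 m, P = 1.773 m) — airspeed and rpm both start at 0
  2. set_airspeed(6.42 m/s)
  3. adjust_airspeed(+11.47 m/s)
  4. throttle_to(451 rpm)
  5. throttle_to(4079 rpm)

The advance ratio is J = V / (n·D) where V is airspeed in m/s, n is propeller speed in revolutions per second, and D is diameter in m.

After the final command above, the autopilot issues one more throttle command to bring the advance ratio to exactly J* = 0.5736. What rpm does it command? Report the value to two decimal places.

rpm = 637.38

set_propeller: D = 2.936 m, P = 1.773 m (p = P/D = 0.603883); state ← (V=0, rpm=0)
set_airspeed(6.42): V ← 6.42 m/s
adjust_airspeed(+11.47): V ← 6.42 +11.47 = 17.89 m/s
throttle_to(451): rpm ← 451
throttle_to(4079): rpm ← 4079
final state: V = 17.89 m/s, rpm = 4079 → n = rpm/60 = 67.983333 rev/s
target J* = 0.5736; solve J* = V/(n·D) for n: n = V/(J*·D) = 17.89/(0.5736 × 2.936) = 10.622950 rev/s
rpm = 60·n = 637.377014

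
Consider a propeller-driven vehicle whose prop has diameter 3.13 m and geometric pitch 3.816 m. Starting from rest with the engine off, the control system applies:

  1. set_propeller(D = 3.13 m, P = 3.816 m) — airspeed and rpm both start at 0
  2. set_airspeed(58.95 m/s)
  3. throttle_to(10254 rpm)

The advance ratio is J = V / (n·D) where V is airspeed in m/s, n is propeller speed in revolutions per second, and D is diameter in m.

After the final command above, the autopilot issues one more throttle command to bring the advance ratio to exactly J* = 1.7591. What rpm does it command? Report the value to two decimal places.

set_propeller: D = 3.13 m, P = 3.816 m (p = P/D = 1.219169); state ← (V=0, rpm=0)
set_airspeed(58.95): V ← 58.95 m/s
throttle_to(10254): rpm ← 10254
final state: V = 58.95 m/s, rpm = 10254 → n = rpm/60 = 170.900000 rev/s
target J* = 1.7591; solve J* = V/(n·D) for n: n = V/(J*·D) = 58.95/(1.7591 × 3.13) = 10.706535 rev/s
rpm = 60·n = 642.392103

rpm = 642.39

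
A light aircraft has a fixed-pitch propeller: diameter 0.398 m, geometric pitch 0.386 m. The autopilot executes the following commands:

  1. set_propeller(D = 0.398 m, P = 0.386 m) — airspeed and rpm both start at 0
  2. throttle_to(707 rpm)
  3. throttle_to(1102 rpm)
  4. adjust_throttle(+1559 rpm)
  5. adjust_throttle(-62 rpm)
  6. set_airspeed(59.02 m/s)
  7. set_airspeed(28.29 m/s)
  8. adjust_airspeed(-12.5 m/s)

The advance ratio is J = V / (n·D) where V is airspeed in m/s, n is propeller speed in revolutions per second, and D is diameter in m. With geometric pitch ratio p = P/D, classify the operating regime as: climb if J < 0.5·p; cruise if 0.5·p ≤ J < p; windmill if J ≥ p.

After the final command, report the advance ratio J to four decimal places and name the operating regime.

J = 0.9159, regime = cruise

set_propeller: D = 0.398 m, P = 0.386 m (p = P/D = 0.969849); state ← (V=0, rpm=0)
throttle_to(707): rpm ← 707
throttle_to(1102): rpm ← 1102
adjust_throttle(+1559): rpm ← 1102 +1559 = 2661
adjust_throttle(-62): rpm ← 2661 -62 = 2599
set_airspeed(59.02): V ← 59.02 m/s
set_airspeed(28.29): V ← 28.29 m/s
adjust_airspeed(-12.5): V ← 28.29 -12.5 = 15.79 m/s
final state: V = 15.79 m/s, rpm = 2599 → n = rpm/60 = 43.316667 rev/s
J = V / (n·D) = 15.79 / (43.316667 × 0.398) = 0.915892
regime bands: climb J<0.4849 | cruise [0.4849, 0.9698) | windmill J≥0.9698
J = 0.9159 → cruise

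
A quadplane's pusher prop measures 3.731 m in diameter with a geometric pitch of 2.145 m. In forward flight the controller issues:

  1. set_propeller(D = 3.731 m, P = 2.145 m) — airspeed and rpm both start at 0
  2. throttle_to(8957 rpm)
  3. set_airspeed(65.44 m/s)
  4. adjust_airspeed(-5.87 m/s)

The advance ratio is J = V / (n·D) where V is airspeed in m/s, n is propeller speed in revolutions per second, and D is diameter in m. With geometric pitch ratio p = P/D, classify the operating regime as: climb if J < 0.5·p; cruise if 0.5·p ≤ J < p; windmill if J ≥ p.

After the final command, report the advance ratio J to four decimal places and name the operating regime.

J = 0.1070, regime = climb

set_propeller: D = 3.731 m, P = 2.145 m (p = P/D = 0.574913); state ← (V=0, rpm=0)
throttle_to(8957): rpm ← 8957
set_airspeed(65.44): V ← 65.44 m/s
adjust_airspeed(-5.87): V ← 65.44 -5.87 = 59.57 m/s
final state: V = 59.57 m/s, rpm = 8957 → n = rpm/60 = 149.283333 rev/s
J = V / (n·D) = 59.57 / (149.283333 × 3.731) = 0.106953
regime bands: climb J<0.2875 | cruise [0.2875, 0.5749) | windmill J≥0.5749
J = 0.1070 → climb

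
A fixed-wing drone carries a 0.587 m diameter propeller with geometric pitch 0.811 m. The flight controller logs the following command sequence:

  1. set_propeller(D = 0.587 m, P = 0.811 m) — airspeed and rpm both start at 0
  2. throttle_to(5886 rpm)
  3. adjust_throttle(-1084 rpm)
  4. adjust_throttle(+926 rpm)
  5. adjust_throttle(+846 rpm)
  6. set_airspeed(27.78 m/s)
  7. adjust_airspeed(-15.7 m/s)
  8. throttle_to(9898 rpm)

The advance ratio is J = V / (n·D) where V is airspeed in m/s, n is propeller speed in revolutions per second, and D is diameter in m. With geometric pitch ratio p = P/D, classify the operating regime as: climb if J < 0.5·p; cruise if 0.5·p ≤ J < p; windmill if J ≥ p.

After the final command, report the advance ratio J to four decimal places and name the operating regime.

set_propeller: D = 0.587 m, P = 0.811 m (p = P/D = 1.381601); state ← (V=0, rpm=0)
throttle_to(5886): rpm ← 5886
adjust_throttle(-1084): rpm ← 5886 -1084 = 4802
adjust_throttle(+926): rpm ← 4802 +926 = 5728
adjust_throttle(+846): rpm ← 5728 +846 = 6574
set_airspeed(27.78): V ← 27.78 m/s
adjust_airspeed(-15.7): V ← 27.78 -15.7 = 12.08 m/s
throttle_to(9898): rpm ← 9898
final state: V = 12.08 m/s, rpm = 9898 → n = rpm/60 = 164.966667 rev/s
J = V / (n·D) = 12.08 / (164.966667 × 0.587) = 0.124748
regime bands: climb J<0.6908 | cruise [0.6908, 1.3816) | windmill J≥1.3816
J = 0.1247 → climb

J = 0.1247, regime = climb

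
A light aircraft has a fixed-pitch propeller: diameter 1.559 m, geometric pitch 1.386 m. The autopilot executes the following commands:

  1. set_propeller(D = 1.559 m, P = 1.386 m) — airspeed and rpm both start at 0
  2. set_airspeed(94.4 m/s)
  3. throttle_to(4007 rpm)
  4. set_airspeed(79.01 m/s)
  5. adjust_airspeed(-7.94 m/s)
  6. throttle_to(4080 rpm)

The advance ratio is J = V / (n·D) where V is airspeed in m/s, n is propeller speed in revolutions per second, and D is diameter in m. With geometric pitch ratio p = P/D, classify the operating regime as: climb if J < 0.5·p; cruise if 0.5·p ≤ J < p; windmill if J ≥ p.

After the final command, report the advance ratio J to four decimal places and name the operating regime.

J = 0.6704, regime = cruise

set_propeller: D = 1.559 m, P = 1.386 m (p = P/D = 0.889031); state ← (V=0, rpm=0)
set_airspeed(94.4): V ← 94.4 m/s
throttle_to(4007): rpm ← 4007
set_airspeed(79.01): V ← 79.01 m/s
adjust_airspeed(-7.94): V ← 79.01 -7.94 = 71.07 m/s
throttle_to(4080): rpm ← 4080
final state: V = 71.07 m/s, rpm = 4080 → n = rpm/60 = 68.000000 rev/s
J = V / (n·D) = 71.07 / (68.000000 × 1.559) = 0.670396
regime bands: climb J<0.4445 | cruise [0.4445, 0.8890) | windmill J≥0.8890
J = 0.6704 → cruise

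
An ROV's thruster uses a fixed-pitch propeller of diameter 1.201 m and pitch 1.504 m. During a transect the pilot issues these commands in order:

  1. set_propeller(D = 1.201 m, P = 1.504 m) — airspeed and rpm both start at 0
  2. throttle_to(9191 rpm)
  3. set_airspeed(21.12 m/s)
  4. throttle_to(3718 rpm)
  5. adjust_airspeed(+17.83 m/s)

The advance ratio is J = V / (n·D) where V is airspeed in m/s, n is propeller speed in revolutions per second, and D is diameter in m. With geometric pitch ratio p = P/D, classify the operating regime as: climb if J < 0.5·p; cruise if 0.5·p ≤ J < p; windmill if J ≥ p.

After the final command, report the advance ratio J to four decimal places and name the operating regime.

set_propeller: D = 1.201 m, P = 1.504 m (p = P/D = 1.252290); state ← (V=0, rpm=0)
throttle_to(9191): rpm ← 9191
set_airspeed(21.12): V ← 21.12 m/s
throttle_to(3718): rpm ← 3718
adjust_airspeed(+17.83): V ← 21.12 +17.83 = 38.95 m/s
final state: V = 38.95 m/s, rpm = 3718 → n = rpm/60 = 61.966667 rev/s
J = V / (n·D) = 38.95 / (61.966667 × 1.201) = 0.523367
regime bands: climb J<0.6261 | cruise [0.6261, 1.2523) | windmill J≥1.2523
J = 0.5234 → climb

J = 0.5234, regime = climb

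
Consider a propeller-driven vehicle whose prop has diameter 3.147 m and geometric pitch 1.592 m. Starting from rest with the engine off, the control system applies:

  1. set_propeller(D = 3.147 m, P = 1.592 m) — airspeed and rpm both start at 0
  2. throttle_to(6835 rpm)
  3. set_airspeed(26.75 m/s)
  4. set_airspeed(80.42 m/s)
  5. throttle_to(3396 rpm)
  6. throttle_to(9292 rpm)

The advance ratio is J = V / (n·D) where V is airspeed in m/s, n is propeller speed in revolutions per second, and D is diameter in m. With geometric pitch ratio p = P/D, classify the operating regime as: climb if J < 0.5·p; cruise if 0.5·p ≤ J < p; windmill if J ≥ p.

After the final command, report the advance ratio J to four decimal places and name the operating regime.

set_propeller: D = 3.147 m, P = 1.592 m (p = P/D = 0.505879); state ← (V=0, rpm=0)
throttle_to(6835): rpm ← 6835
set_airspeed(26.75): V ← 26.75 m/s
set_airspeed(80.42): V ← 80.42 m/s
throttle_to(3396): rpm ← 3396
throttle_to(9292): rpm ← 9292
final state: V = 80.42 m/s, rpm = 9292 → n = rpm/60 = 154.866667 rev/s
J = V / (n·D) = 80.42 / (154.866667 × 3.147) = 0.165010
regime bands: climb J<0.2529 | cruise [0.2529, 0.5059) | windmill J≥0.5059
J = 0.1650 → climb

J = 0.1650, regime = climb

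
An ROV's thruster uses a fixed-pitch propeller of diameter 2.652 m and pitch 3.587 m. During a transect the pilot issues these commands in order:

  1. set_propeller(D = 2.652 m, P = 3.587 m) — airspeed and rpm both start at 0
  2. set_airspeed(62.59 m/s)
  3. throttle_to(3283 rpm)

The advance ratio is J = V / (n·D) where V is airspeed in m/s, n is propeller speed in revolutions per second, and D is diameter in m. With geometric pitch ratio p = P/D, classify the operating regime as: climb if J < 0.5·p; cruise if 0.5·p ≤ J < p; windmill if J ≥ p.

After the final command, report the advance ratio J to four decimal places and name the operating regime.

set_propeller: D = 2.652 m, P = 3.587 m (p = P/D = 1.352564); state ← (V=0, rpm=0)
set_airspeed(62.59): V ← 62.59 m/s
throttle_to(3283): rpm ← 3283
final state: V = 62.59 m/s, rpm = 3283 → n = rpm/60 = 54.716667 rev/s
J = V / (n·D) = 62.59 / (54.716667 × 2.652) = 0.431332
regime bands: climb J<0.6763 | cruise [0.6763, 1.3526) | windmill J≥1.3526
J = 0.4313 → climb

J = 0.4313, regime = climb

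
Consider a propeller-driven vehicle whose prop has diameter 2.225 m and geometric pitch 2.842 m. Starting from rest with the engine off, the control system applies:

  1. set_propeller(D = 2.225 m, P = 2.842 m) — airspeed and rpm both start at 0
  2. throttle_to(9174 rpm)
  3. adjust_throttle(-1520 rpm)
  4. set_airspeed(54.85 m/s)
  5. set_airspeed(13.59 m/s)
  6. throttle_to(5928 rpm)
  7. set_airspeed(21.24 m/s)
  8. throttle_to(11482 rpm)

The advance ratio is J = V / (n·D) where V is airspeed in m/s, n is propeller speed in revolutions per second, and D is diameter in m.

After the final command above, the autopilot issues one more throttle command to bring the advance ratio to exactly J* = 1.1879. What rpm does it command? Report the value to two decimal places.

set_propeller: D = 2.225 m, P = 2.842 m (p = P/D = 1.277303); state ← (V=0, rpm=0)
throttle_to(9174): rpm ← 9174
adjust_throttle(-1520): rpm ← 9174 -1520 = 7654
set_airspeed(54.85): V ← 54.85 m/s
set_airspeed(13.59): V ← 13.59 m/s
throttle_to(5928): rpm ← 5928
set_airspeed(21.24): V ← 21.24 m/s
throttle_to(11482): rpm ← 11482
final state: V = 21.24 m/s, rpm = 11482 → n = rpm/60 = 191.366667 rev/s
target J* = 1.1879; solve J* = V/(n·D) for n: n = V/(J*·D) = 21.24/(1.1879 × 2.225) = 8.036087 rev/s
rpm = 60·n = 482.165203

rpm = 482.17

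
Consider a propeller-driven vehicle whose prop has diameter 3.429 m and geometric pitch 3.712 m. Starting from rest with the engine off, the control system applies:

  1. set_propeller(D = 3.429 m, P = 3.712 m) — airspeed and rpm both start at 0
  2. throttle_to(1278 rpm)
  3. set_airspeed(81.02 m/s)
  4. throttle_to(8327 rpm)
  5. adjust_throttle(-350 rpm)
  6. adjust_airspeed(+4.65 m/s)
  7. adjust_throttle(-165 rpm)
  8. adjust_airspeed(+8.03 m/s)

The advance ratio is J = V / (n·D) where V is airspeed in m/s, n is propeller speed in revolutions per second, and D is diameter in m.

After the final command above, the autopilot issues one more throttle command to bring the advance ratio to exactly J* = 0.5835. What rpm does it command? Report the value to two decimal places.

rpm = 2809.85

set_propeller: D = 3.429 m, P = 3.712 m (p = P/D = 1.082531); state ← (V=0, rpm=0)
throttle_to(1278): rpm ← 1278
set_airspeed(81.02): V ← 81.02 m/s
throttle_to(8327): rpm ← 8327
adjust_throttle(-350): rpm ← 8327 -350 = 7977
adjust_airspeed(+4.65): V ← 81.02 +4.65 = 85.67 m/s
adjust_throttle(-165): rpm ← 7977 -165 = 7812
adjust_airspeed(+8.03): V ← 85.67 +8.03 = 93.7 m/s
final state: V = 93.7 m/s, rpm = 7812 → n = rpm/60 = 130.200000 rev/s
target J* = 0.5835; solve J* = V/(n·D) for n: n = V/(J*·D) = 93.7/(0.5835 × 3.429) = 46.830764 rev/s
rpm = 60·n = 2809.845856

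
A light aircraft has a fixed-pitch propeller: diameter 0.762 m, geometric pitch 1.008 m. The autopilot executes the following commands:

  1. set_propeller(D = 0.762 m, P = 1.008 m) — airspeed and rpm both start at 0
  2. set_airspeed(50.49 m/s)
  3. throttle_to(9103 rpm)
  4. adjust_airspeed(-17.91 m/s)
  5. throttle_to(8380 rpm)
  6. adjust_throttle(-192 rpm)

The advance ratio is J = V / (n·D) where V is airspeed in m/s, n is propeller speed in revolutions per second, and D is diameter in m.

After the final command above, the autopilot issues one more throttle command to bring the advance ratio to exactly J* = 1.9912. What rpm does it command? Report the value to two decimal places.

set_propeller: D = 0.762 m, P = 1.008 m (p = P/D = 1.322835); state ← (V=0, rpm=0)
set_airspeed(50.49): V ← 50.49 m/s
throttle_to(9103): rpm ← 9103
adjust_airspeed(-17.91): V ← 50.49 -17.91 = 32.58 m/s
throttle_to(8380): rpm ← 8380
adjust_throttle(-192): rpm ← 8380 -192 = 8188
final state: V = 32.58 m/s, rpm = 8188 → n = rpm/60 = 136.466667 rev/s
target J* = 1.9912; solve J* = V/(n·D) for n: n = V/(J*·D) = 32.58/(1.9912 × 0.762) = 21.472431 rev/s
rpm = 60·n = 1288.345887

rpm = 1288.35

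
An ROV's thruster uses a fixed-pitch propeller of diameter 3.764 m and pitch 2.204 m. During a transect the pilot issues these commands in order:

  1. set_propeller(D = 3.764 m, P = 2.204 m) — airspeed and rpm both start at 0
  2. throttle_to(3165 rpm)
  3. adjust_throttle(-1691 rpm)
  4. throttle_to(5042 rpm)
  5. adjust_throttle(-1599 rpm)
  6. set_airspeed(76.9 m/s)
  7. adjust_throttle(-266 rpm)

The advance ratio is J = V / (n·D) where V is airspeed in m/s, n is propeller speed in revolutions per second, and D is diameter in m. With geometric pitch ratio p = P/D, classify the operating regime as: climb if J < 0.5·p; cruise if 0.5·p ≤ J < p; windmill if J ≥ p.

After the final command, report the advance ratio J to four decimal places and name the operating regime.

J = 0.3858, regime = cruise

set_propeller: D = 3.764 m, P = 2.204 m (p = P/D = 0.585547); state ← (V=0, rpm=0)
throttle_to(3165): rpm ← 3165
adjust_throttle(-1691): rpm ← 3165 -1691 = 1474
throttle_to(5042): rpm ← 5042
adjust_throttle(-1599): rpm ← 5042 -1599 = 3443
set_airspeed(76.9): V ← 76.9 m/s
adjust_throttle(-266): rpm ← 3443 -266 = 3177
final state: V = 76.9 m/s, rpm = 3177 → n = rpm/60 = 52.950000 rev/s
J = V / (n·D) = 76.9 / (52.950000 × 3.764) = 0.385843
regime bands: climb J<0.2928 | cruise [0.2928, 0.5855) | windmill J≥0.5855
J = 0.3858 → cruise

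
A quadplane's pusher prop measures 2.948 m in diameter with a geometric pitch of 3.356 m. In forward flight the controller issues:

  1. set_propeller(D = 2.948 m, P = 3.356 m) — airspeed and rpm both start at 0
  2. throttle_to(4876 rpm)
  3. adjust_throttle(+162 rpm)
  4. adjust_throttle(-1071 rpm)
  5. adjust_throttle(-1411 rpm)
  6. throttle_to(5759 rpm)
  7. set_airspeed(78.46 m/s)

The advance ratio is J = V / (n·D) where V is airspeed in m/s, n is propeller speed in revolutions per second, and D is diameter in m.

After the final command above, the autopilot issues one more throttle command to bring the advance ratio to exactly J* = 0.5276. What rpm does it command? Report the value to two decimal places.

set_propeller: D = 2.948 m, P = 3.356 m (p = P/D = 1.138399); state ← (V=0, rpm=0)
throttle_to(4876): rpm ← 4876
adjust_throttle(+162): rpm ← 4876 +162 = 5038
adjust_throttle(-1071): rpm ← 5038 -1071 = 3967
adjust_throttle(-1411): rpm ← 3967 -1411 = 2556
throttle_to(5759): rpm ← 5759
set_airspeed(78.46): V ← 78.46 m/s
final state: V = 78.46 m/s, rpm = 5759 → n = rpm/60 = 95.983333 rev/s
target J* = 0.5276; solve J* = V/(n·D) for n: n = V/(J*·D) = 78.46/(0.5276 × 2.948) = 50.444757 rev/s
rpm = 60·n = 3026.685444

rpm = 3026.69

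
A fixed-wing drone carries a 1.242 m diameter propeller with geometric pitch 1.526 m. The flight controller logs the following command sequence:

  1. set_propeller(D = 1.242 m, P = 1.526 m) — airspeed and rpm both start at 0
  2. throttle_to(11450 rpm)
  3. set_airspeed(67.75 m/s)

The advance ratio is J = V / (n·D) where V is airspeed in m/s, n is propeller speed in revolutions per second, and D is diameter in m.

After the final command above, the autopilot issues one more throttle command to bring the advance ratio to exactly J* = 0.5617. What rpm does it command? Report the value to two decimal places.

set_propeller: D = 1.242 m, P = 1.526 m (p = P/D = 1.228663); state ← (V=0, rpm=0)
throttle_to(11450): rpm ← 11450
set_airspeed(67.75): V ← 67.75 m/s
final state: V = 67.75 m/s, rpm = 11450 → n = rpm/60 = 190.833333 rev/s
target J* = 0.5617; solve J* = V/(n·D) for n: n = V/(J*·D) = 67.75/(0.5617 × 1.242) = 97.114321 rev/s
rpm = 60·n = 5826.859284

rpm = 5826.86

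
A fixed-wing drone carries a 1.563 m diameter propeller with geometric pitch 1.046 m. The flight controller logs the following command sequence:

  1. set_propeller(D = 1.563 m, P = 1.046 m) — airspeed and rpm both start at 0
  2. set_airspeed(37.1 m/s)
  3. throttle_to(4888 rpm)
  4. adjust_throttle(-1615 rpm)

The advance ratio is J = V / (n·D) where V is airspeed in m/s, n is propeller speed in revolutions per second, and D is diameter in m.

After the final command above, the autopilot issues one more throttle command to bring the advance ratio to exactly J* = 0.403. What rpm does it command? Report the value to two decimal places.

set_propeller: D = 1.563 m, P = 1.046 m (p = P/D = 0.669226); state ← (V=0, rpm=0)
set_airspeed(37.1): V ← 37.1 m/s
throttle_to(4888): rpm ← 4888
adjust_throttle(-1615): rpm ← 4888 -1615 = 3273
final state: V = 37.1 m/s, rpm = 3273 → n = rpm/60 = 54.550000 rev/s
target J* = 0.403; solve J* = V/(n·D) for n: n = V/(J*·D) = 37.1/(0.403 × 1.563) = 58.899266 rev/s
rpm = 60·n = 3533.955983

rpm = 3533.96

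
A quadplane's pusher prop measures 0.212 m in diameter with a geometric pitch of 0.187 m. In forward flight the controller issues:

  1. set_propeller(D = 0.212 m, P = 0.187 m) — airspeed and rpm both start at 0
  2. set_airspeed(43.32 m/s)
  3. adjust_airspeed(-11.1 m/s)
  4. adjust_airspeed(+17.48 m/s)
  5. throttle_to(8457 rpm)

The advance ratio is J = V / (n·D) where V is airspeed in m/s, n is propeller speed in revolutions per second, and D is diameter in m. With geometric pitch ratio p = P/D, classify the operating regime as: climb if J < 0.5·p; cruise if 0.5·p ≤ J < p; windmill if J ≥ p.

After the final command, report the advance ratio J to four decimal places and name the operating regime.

J = 1.6632, regime = windmill

set_propeller: D = 0.212 m, P = 0.187 m (p = P/D = 0.882075); state ← (V=0, rpm=0)
set_airspeed(43.32): V ← 43.32 m/s
adjust_airspeed(-11.1): V ← 43.32 -11.1 = 32.22 m/s
adjust_airspeed(+17.48): V ← 32.22 +17.48 = 49.7 m/s
throttle_to(8457): rpm ← 8457
final state: V = 49.7 m/s, rpm = 8457 → n = rpm/60 = 140.950000 rev/s
J = V / (n·D) = 49.7 / (140.950000 × 0.212) = 1.663242
regime bands: climb J<0.4410 | cruise [0.4410, 0.8821) | windmill J≥0.8821
J = 1.6632 → windmill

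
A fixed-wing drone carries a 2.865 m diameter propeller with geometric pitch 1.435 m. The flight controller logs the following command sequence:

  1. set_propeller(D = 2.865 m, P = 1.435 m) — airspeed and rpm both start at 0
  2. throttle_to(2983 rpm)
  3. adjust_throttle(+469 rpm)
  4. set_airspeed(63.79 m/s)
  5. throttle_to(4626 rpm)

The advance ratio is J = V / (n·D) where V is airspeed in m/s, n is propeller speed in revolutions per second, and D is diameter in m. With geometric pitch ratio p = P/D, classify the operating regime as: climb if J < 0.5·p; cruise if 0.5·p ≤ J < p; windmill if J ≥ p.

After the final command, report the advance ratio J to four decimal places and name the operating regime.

set_propeller: D = 2.865 m, P = 1.435 m (p = P/D = 0.500873); state ← (V=0, rpm=0)
throttle_to(2983): rpm ← 2983
adjust_throttle(+469): rpm ← 2983 +469 = 3452
set_airspeed(63.79): V ← 63.79 m/s
throttle_to(4626): rpm ← 4626
final state: V = 63.79 m/s, rpm = 4626 → n = rpm/60 = 77.100000 rev/s
J = V / (n·D) = 63.79 / (77.100000 × 2.865) = 0.288784
regime bands: climb J<0.2504 | cruise [0.2504, 0.5009) | windmill J≥0.5009
J = 0.2888 → cruise

J = 0.2888, regime = cruise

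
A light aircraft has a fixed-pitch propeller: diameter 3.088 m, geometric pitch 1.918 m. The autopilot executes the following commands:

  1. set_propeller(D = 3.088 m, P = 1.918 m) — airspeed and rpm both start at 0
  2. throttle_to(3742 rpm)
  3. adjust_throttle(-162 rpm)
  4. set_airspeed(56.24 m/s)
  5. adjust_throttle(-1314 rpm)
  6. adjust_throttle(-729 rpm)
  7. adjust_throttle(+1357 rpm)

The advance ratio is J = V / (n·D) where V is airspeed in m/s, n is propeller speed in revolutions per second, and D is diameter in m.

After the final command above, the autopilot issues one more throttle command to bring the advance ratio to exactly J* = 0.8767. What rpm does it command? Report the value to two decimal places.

rpm = 1246.43

set_propeller: D = 3.088 m, P = 1.918 m (p = P/D = 0.621114); state ← (V=0, rpm=0)
throttle_to(3742): rpm ← 3742
adjust_throttle(-162): rpm ← 3742 -162 = 3580
set_airspeed(56.24): V ← 56.24 m/s
adjust_throttle(-1314): rpm ← 3580 -1314 = 2266
adjust_throttle(-729): rpm ← 2266 -729 = 1537
adjust_throttle(+1357): rpm ← 1537 +1357 = 2894
final state: V = 56.24 m/s, rpm = 2894 → n = rpm/60 = 48.233333 rev/s
target J* = 0.8767; solve J* = V/(n·D) for n: n = V/(J*·D) = 56.24/(0.8767 × 3.088) = 20.773851 rev/s
rpm = 60·n = 1246.431064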